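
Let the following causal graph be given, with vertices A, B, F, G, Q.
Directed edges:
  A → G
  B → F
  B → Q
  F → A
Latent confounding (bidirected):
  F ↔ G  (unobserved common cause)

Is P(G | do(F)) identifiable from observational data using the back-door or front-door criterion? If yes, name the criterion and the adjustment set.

desc(F)\{F}={A,G}; candidates ⊆ {B,Q}.
F↔G: latent back-door arc(s) into F.
size 0: {}; under {} F still reaches {B,G,Q} ∋ G.
size 1: {B}, {Q}; under {B} F still reaches {G} ∋ G.
size 2: {B,Q}; under {B,Q} F still reaches {G} ∋ G.
F↔G cannot be blocked by any observed set — no back-door set.
{A}: (i) intercepts every directed F→G path; (ii) no back-door F→{A}; (iii) {F} blocks every back-door {A}→G. Front-door holds.
P(G|do(F)) = Σ_{A} P(A|F) Σ_{F'} P(G|A,F')P(F').

P(G|do(F)): frontdoor, adjust for {A}.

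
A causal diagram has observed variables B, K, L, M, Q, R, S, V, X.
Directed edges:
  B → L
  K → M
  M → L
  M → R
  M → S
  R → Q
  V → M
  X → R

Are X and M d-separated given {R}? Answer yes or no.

Bayes-Ball from X | {R} reaches {K,L,M,S,V}.
M ∈ reach(X|{R}) ⇒ X ⊥̸ M | {R}.

No — X and M are d-connected given {R}.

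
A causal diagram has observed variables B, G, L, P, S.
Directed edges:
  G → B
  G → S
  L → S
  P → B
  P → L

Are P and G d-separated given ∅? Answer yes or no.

Bayes-Ball from P | ∅ reaches {B,L,S}.
G ∉ reach(P|∅) ⇒ P ⊥ G | ∅.

Yes — P ⊥ G | ∅.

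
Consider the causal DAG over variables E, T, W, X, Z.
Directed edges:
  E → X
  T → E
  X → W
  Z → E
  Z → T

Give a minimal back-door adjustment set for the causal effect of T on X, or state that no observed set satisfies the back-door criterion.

T→X: minimal back-door set {Z}.

desc(T)\{T}={E,W,X}; candidates ⊆ {Z}.
size 0: {}; under {} T still reaches {E,W,X,Z} ∋ X.
{Z}: T⊥X given {Z} in G with T→· removed — back-door holds.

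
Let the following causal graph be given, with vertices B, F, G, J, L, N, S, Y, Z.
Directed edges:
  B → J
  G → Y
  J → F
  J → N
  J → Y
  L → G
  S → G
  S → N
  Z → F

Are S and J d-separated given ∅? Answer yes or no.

Bayes-Ball from S | ∅ reaches {G,N,Y}.
J ∉ reach(S|∅) ⇒ S ⊥ J | ∅.

Yes — S ⊥ J | ∅.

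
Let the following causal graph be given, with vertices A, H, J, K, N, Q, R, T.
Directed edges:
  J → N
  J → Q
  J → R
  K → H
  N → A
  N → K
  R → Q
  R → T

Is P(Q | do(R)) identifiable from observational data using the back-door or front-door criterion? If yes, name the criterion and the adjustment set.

desc(R)\{R}={Q,T}; candidates ⊆ {A,H,J,K,N}.
size 0: {}; under {} R still reaches {A,H,J,K,N,Q} ∋ Q.
{J}: R⊥Q given {J} in G with R→· removed — back-door holds.
P(Q|do(R)) = Σ_{J} P(Q|R,J)·P(J).

P(Q|do(R)): backdoor, adjust for {J}.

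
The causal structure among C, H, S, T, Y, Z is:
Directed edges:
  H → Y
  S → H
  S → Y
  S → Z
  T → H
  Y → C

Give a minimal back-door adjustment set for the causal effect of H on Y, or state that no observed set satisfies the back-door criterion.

desc(H)\{H}={C,Y}; candidates ⊆ {S,T,Z}.
size 0: {}; under {} H still reaches {C,S,T,Y,Z} ∋ Y.
{S}: H⊥Y given {S} in G with H→· removed — back-door holds.

H→Y: minimal back-door set {S}.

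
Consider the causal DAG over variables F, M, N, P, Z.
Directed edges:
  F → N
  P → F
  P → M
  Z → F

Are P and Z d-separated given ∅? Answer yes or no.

Yes — P ⊥ Z | ∅.

Bayes-Ball from P | ∅ reaches {F,M,N}.
Z ∉ reach(P|∅) ⇒ P ⊥ Z | ∅.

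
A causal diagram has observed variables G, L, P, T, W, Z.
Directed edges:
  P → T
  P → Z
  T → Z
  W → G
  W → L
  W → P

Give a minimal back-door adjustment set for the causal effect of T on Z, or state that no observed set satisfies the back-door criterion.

T→Z: minimal back-door set {P}.

desc(T)\{T}={Z}; candidates ⊆ {G,L,P,W}.
size 0: {}; under {} T still reaches {G,L,P,W,Z} ∋ Z.
{P}: T⊥Z given {P} in G with T→· removed — back-door holds.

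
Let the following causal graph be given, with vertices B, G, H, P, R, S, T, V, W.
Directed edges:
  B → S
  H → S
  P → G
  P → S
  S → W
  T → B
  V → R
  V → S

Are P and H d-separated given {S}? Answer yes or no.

No — P and H are d-connected given {S}.

Bayes-Ball from P | {S} reaches {B,G,H,R,T,V}.
H ∈ reach(P|{S}) ⇒ P ⊥̸ H | {S}.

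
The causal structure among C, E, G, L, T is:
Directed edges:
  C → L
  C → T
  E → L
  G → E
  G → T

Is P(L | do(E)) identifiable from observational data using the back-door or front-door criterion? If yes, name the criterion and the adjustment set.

P(L|do(E)): backdoor, adjust for ∅.

desc(E)\{E}={L}; candidates ⊆ {C,G,T}.
∅: E⊥L given ∅ in G with E→· removed — back-door holds.
P(L|do(E)) = P(L|E) — no adjustment needed.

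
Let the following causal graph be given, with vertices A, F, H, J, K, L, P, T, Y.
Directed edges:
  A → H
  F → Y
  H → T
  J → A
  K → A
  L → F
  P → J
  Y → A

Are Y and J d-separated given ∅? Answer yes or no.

Yes — Y ⊥ J | ∅.

Bayes-Ball from Y | ∅ reaches {A,F,H,L,T}.
J ∉ reach(Y|∅) ⇒ Y ⊥ J | ∅.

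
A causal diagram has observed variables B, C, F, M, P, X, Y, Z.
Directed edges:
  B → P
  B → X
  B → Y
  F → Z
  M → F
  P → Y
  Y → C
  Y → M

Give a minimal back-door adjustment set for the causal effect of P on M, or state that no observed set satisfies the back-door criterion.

P→M: minimal back-door set {B}.

desc(P)\{P}={C,F,M,Y,Z}; candidates ⊆ {B,X}.
size 0: {}; under {} P still reaches {B,C,F,M,X,Y,Z} ∋ M.
{B}: P⊥M given {B} in G with P→· removed — back-door holds.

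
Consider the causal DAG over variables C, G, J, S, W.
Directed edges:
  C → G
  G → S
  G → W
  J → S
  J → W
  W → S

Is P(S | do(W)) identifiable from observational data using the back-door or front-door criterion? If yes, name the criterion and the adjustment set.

desc(W)\{W}={S}; candidates ⊆ {C,G,J}.
size 0: {}; under {} W still reaches {C,G,J,S} ∋ S.
size 1: {C}, {G}, {J}; under {C} W still reaches {G,J,S} ∋ S.
{G,J}: W⊥S given {G,J} in G with W→· removed — back-door holds.
P(S|do(W)) = Σ_{G,J} P(S|W,G,J)·P(G,J).

P(S|do(W)): backdoor, adjust for {G, J}.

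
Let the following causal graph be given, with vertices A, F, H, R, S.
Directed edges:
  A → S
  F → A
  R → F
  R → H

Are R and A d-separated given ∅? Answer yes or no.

No — R and A are d-connected given ∅.

Bayes-Ball from R | ∅ reaches {A,F,H,S}.
A ∈ reach(R|∅) ⇒ R ⊥̸ A | ∅.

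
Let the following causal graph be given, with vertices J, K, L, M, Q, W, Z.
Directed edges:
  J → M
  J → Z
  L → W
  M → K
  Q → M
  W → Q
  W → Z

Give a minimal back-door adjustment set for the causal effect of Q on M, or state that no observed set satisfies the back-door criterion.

Q→M: minimal back-door set ∅.

desc(Q)\{Q}={K,M}; candidates ⊆ {J,L,W,Z}.
∅: Q⊥M given ∅ in G with Q→· removed — back-door holds.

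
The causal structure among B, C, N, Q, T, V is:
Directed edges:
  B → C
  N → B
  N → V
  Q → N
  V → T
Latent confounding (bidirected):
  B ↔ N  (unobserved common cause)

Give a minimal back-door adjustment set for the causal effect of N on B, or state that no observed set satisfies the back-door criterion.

desc(N)\{N}={B,C,T,V}; candidates ⊆ {Q}.
N↔B: latent back-door arc(s) into N.
size 0: {}; under {} N still reaches {B,C,Q} ∋ B.
size 1: {Q}; under {Q} N still reaches {B,C} ∋ B.
N↔B cannot be blocked by any observed set — no back-door set.

N→B: no observed back-door set.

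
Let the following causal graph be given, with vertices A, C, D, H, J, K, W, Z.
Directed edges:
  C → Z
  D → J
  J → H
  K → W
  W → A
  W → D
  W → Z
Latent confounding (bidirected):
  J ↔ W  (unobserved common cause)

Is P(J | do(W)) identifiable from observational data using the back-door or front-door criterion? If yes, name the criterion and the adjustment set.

desc(W)\{W}={A,D,H,J,Z}; candidates ⊆ {C,K}.
W↔J: latent back-door arc(s) into W.
size 0: {}; under {} W still reaches {H,J,K} ∋ J.
size 1: {C}, {K}; under {C} W still reaches {H,J,K} ∋ J.
size 2: {C,K}; under {C,K} W still reaches {H,J} ∋ J.
W↔J cannot be blocked by any observed set — no back-door set.
{D}: (i) intercepts every directed W→J path; (ii) no back-door W→{D}; (iii) {W} blocks every back-door {D}→J. Front-door holds.
P(J|do(W)) = Σ_{D} P(D|W) Σ_{W'} P(J|D,W')P(W').

P(J|do(W)): frontdoor, adjust for {D}.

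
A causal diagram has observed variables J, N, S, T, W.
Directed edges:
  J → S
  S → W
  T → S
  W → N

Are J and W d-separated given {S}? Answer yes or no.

Yes — J ⊥ W | {S}.

Bayes-Ball from J | {S} reaches {T}.
W ∉ reach(J|{S}) ⇒ J ⊥ W | {S}.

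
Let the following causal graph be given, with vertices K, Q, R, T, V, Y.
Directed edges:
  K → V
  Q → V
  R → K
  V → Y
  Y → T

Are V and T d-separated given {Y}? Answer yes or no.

Yes — V ⊥ T | {Y}.

Bayes-Ball from V | {Y} reaches {K,Q,R}.
T ∉ reach(V|{Y}) ⇒ V ⊥ T | {Y}.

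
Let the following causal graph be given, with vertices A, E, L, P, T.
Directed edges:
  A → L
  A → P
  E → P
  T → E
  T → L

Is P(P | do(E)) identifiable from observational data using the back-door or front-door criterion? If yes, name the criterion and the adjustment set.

desc(E)\{E}={P}; candidates ⊆ {A,L,T}.
∅: E⊥P given ∅ in G with E→· removed — back-door holds.
P(P|do(E)) = P(P|E) — no adjustment needed.

P(P|do(E)): backdoor, adjust for ∅.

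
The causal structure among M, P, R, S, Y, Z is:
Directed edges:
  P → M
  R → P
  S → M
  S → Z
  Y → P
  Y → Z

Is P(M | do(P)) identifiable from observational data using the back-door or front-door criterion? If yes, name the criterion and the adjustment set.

P(M|do(P)): backdoor, adjust for ∅.

desc(P)\{P}={M}; candidates ⊆ {R,S,Y,Z}.
∅: P⊥M given ∅ in G with P→· removed — back-door holds.
P(M|do(P)) = P(M|P) — no adjustment needed.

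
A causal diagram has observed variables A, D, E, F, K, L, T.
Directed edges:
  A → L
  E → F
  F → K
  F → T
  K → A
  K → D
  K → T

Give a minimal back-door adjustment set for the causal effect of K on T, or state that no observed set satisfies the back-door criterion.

K→T: minimal back-door set {F}.

desc(K)\{K}={A,D,L,T}; candidates ⊆ {E,F}.
size 0: {}; under {} K still reaches {E,F,T} ∋ T.
{F}: K⊥T given {F} in G with K→· removed — back-door holds.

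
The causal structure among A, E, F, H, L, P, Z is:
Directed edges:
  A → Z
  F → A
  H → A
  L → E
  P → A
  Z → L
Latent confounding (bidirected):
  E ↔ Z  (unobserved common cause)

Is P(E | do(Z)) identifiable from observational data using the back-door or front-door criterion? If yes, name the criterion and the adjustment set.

P(E|do(Z)): frontdoor, adjust for {L}.

desc(Z)\{Z}={E,L}; candidates ⊆ {A,F,H,P}.
Z↔E: latent back-door arc(s) into Z.
size 0: {}; under {} Z still reaches {A,E,F,H,P} ∋ E.
size 1: {A}, {F}, {H} …(+1); under {A} Z still reaches {E} ∋ E.
size 2: {A,F}, {A,H}, {A,P} …(+3); under {A,F} Z still reaches {E} ∋ E.
Z↔E cannot be blocked by any observed set — no back-door set.
{L}: (i) intercepts every directed Z→E path; (ii) no back-door Z→{L}; (iii) {Z} blocks every back-door {L}→E. Front-door holds.
P(E|do(Z)) = Σ_{L} P(L|Z) Σ_{Z'} P(E|L,Z')P(Z').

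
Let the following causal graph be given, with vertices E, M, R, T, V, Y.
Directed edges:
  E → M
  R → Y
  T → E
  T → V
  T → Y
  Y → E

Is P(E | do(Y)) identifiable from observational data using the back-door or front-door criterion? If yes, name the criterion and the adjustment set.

desc(Y)\{Y}={E,M}; candidates ⊆ {R,T,V}.
size 0: {}; under {} Y still reaches {E,M,R,T,V} ∋ E.
{T}: Y⊥E given {T} in G with Y→· removed — back-door holds.
P(E|do(Y)) = Σ_{T} P(E|Y,T)·P(T).

P(E|do(Y)): backdoor, adjust for {T}.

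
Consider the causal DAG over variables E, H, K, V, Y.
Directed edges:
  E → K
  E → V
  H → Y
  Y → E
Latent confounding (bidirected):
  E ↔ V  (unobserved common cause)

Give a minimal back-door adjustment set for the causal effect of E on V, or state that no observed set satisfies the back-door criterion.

desc(E)\{E}={K,V}; candidates ⊆ {H,Y}.
E↔V: latent back-door arc(s) into E.
size 0: {}; under {} E still reaches {H,V,Y} ∋ V.
size 1: {H}, {Y}; under {H} E still reaches {V,Y} ∋ V.
size 2: {H,Y}; under {H,Y} E still reaches {V} ∋ V.
E↔V cannot be blocked by any observed set — no back-door set.

E→V: no observed back-door set.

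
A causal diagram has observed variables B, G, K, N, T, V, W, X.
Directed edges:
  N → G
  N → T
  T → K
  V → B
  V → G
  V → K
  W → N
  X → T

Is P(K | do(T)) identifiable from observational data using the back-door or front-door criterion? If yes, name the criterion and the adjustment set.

desc(T)\{T}={K}; candidates ⊆ {B,G,N,V,W,X}.
∅: T⊥K given ∅ in G with T→· removed — back-door holds.
P(K|do(T)) = P(K|T) — no adjustment needed.

P(K|do(T)): backdoor, adjust for ∅.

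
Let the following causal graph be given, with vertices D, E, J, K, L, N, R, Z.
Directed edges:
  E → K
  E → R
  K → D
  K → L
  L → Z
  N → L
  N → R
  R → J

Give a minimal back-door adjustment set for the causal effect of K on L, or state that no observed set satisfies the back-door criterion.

desc(K)\{K}={D,L,Z}; candidates ⊆ {E,J,N,R}.
∅: K⊥L given ∅ in G with K→· removed — back-door holds.

K→L: minimal back-door set ∅.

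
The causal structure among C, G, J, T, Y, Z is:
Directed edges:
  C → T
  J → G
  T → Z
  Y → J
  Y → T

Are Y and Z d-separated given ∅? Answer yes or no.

No — Y and Z are d-connected given ∅.

Bayes-Ball from Y | ∅ reaches {G,J,T,Z}.
Z ∈ reach(Y|∅) ⇒ Y ⊥̸ Z | ∅.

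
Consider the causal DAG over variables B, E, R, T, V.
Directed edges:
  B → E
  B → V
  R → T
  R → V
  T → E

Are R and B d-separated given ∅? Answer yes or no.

Yes — R ⊥ B | ∅.

Bayes-Ball from R | ∅ reaches {E,T,V}.
B ∉ reach(R|∅) ⇒ R ⊥ B | ∅.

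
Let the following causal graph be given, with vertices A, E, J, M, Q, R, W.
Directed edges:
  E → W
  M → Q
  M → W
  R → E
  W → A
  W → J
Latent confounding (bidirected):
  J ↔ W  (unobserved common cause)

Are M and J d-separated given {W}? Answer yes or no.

Bayes-Ball from M | {W} reaches {E,J,Q,R}.
J ∈ reach(M|{W}) ⇒ M ⊥̸ J | {W}.

No — M and J are d-connected given {W}.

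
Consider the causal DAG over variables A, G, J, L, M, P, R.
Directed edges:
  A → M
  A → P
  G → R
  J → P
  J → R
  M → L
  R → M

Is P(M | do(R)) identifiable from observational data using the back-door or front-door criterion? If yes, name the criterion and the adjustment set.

desc(R)\{R}={L,M}; candidates ⊆ {A,G,J,P}.
∅: R⊥M given ∅ in G with R→· removed — back-door holds.
P(M|do(R)) = P(M|R) — no adjustment needed.

P(M|do(R)): backdoor, adjust for ∅.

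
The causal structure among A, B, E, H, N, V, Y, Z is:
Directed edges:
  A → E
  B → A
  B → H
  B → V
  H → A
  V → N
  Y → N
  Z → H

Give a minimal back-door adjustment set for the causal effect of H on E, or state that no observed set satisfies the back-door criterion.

H→E: minimal back-door set {B}.

desc(H)\{H}={A,E}; candidates ⊆ {B,N,V,Y,Z}.
size 0: {}; under {} H still reaches {A,B,E,N,V,Z} ∋ E.
{B}: H⊥E given {B} in G with H→· removed — back-door holds.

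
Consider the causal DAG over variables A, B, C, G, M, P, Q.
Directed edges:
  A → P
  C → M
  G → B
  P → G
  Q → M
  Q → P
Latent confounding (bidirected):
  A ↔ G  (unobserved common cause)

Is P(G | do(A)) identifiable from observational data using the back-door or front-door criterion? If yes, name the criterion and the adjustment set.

desc(A)\{A}={B,G,P}; candidates ⊆ {C,M,Q}.
A↔G: latent back-door arc(s) into A.
size 0: {}; under {} A still reaches {B,G} ∋ G.
size 1: {C}, {M}, {Q}; under {C} A still reaches {B,G} ∋ G.
size 2: {C,M}, {C,Q}, {M,Q}; under {C,M} A still reaches {B,G} ∋ G.
A↔G cannot be blocked by any observed set — no back-door set.
{P}: (i) intercepts every directed A→G path; (ii) no back-door A→{P}; (iii) {A} blocks every back-door {P}→G. Front-door holds.
P(G|do(A)) = Σ_{P} P(P|A) Σ_{A'} P(G|P,A')P(A').

P(G|do(A)): frontdoor, adjust for {P}.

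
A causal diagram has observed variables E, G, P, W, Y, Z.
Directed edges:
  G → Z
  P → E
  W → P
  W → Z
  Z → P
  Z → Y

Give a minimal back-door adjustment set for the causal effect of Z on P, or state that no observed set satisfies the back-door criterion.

desc(Z)\{Z}={E,P,Y}; candidates ⊆ {G,W}.
size 0: {}; under {} Z still reaches {E,G,P,W} ∋ P.
{W}: Z⊥P given {W} in G with Z→· removed — back-door holds.

Z→P: minimal back-door set {W}.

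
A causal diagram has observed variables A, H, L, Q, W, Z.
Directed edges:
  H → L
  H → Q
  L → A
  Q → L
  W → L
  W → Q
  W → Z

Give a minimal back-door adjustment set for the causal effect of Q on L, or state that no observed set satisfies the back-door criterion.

Q→L: minimal back-door set {H, W}.

desc(Q)\{Q}={A,L}; candidates ⊆ {H,W,Z}.
size 0: {}; under {} Q still reaches {A,H,L,W,Z} ∋ L.
size 1: {H}, {W}, {Z}; under {H} Q still reaches {A,L,W,Z} ∋ L.
{H,W}: Q⊥L given {H,W} in G with Q→· removed — back-door holds.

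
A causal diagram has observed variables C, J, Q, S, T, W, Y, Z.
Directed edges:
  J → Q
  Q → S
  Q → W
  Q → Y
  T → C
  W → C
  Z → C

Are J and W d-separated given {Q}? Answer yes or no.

Yes — J ⊥ W | {Q}.

Bayes-Ball from J | {Q} reaches ∅.
W ∉ reach(J|{Q}) ⇒ J ⊥ W | {Q}.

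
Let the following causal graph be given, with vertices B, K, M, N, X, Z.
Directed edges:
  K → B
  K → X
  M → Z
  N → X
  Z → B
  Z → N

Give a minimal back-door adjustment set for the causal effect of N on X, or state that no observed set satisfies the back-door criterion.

N→X: minimal back-door set ∅.

desc(N)\{N}={X}; candidates ⊆ {B,K,M,Z}.
∅: N⊥X given ∅ in G with N→· removed — back-door holds.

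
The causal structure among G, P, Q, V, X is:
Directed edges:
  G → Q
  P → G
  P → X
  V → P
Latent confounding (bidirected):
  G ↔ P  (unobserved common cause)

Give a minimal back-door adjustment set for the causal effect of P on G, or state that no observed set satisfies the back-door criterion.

P→G: no observed back-door set.

desc(P)\{P}={G,Q,X}; candidates ⊆ {V}.
P↔G: latent back-door arc(s) into P.
size 0: {}; under {} P still reaches {G,Q,V} ∋ G.
size 1: {V}; under {V} P still reaches {G,Q} ∋ G.
P↔G cannot be blocked by any observed set — no back-door set.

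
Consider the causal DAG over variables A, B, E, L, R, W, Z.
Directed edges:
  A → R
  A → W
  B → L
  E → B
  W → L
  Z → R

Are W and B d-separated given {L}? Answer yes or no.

No — W and B are d-connected given {L}.

Bayes-Ball from W | {L} reaches {A,B,E,R}.
B ∈ reach(W|{L}) ⇒ W ⊥̸ B | {L}.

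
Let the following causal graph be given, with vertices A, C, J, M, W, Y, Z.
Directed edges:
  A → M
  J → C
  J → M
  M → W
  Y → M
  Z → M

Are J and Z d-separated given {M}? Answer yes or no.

Bayes-Ball from J | {M} reaches {A,C,Y,Z}.
Z ∈ reach(J|{M}) ⇒ J ⊥̸ Z | {M}.

No — J and Z are d-connected given {M}.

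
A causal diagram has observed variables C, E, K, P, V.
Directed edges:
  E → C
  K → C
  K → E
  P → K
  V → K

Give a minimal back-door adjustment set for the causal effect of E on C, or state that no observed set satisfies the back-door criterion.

desc(E)\{E}={C}; candidates ⊆ {K,P,V}.
size 0: {}; under {} E still reaches {C,K,P,V} ∋ C.
{K}: E⊥C given {K} in G with E→· removed — back-door holds.

E→C: minimal back-door set {K}.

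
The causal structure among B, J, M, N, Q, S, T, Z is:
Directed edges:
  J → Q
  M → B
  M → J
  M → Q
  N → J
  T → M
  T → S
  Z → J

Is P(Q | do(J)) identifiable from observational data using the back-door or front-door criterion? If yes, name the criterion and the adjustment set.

P(Q|do(J)): backdoor, adjust for {M}.

desc(J)\{J}={Q}; candidates ⊆ {B,M,N,S,T,Z}.
size 0: {}; under {} J still reaches {B,M,N,Q,S,T,Z} ∋ Q.
{M}: J⊥Q given {M} in G with J→· removed — back-door holds.
P(Q|do(J)) = Σ_{M} P(Q|J,M)·P(M).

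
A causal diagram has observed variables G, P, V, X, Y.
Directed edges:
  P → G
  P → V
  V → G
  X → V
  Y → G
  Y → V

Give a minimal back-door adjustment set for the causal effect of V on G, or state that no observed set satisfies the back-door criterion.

V→G: minimal back-door set {P, Y}.

desc(V)\{V}={G}; candidates ⊆ {P,X,Y}.
size 0: {}; under {} V still reaches {G,P,X,Y} ∋ G.
size 1: {P}, {X}, {Y}; under {P} V still reaches {G,X,Y} ∋ G.
{P,Y}: V⊥G given {P,Y} in G with V→· removed — back-door holds.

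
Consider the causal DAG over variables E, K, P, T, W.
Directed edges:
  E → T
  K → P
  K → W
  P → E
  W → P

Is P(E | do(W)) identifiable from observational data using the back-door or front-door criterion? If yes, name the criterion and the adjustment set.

desc(W)\{W}={E,P,T}; candidates ⊆ {K}.
size 0: {}; under {} W still reaches {E,K,P,T} ∋ E.
{K}: W⊥E given {K} in G with W→· removed — back-door holds.
P(E|do(W)) = Σ_{K} P(E|W,K)·P(K).

P(E|do(W)): backdoor, adjust for {K}.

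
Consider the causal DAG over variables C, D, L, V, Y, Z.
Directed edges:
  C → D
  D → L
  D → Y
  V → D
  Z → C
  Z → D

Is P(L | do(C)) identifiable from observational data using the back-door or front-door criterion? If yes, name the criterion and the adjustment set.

P(L|do(C)): backdoor, adjust for {Z}.

desc(C)\{C}={D,L,Y}; candidates ⊆ {V,Z}.
size 0: {}; under {} C still reaches {D,L,Y,Z} ∋ L.
{Z}: C⊥L given {Z} in G with C→· removed — back-door holds.
P(L|do(C)) = Σ_{Z} P(L|C,Z)·P(Z).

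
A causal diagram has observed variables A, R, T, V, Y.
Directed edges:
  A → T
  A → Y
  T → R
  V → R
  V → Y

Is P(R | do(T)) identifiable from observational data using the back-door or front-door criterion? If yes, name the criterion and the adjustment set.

P(R|do(T)): backdoor, adjust for ∅.

desc(T)\{T}={R}; candidates ⊆ {A,V,Y}.
∅: T⊥R given ∅ in G with T→· removed — back-door holds.
P(R|do(T)) = P(R|T) — no adjustment needed.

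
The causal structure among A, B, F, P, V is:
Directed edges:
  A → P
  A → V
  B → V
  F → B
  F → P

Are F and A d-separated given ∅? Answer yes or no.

Yes — F ⊥ A | ∅.

Bayes-Ball from F | ∅ reaches {B,P,V}.
A ∉ reach(F|∅) ⇒ F ⊥ A | ∅.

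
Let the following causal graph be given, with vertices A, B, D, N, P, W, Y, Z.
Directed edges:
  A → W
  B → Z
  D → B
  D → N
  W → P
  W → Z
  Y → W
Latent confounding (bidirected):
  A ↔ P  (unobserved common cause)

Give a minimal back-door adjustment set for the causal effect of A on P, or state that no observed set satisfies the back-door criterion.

desc(A)\{A}={P,W,Z}; candidates ⊆ {B,D,N,Y}.
A↔P: latent back-door arc(s) into A.
size 0: {}; under {} A still reaches {P} ∋ P.
size 1: {B}, {D}, {N} …(+1); under {B} A still reaches {P} ∋ P.
size 2: {B,D}, {B,N}, {B,Y} …(+3); under {B,D} A still reaches {P} ∋ P.
A↔P cannot be blocked by any observed set — no back-door set.

A→P: no observed back-door set.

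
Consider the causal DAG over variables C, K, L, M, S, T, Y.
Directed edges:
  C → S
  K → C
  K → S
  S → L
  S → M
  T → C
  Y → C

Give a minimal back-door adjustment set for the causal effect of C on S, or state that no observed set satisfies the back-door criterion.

C→S: minimal back-door set {K}.

desc(C)\{C}={L,M,S}; candidates ⊆ {K,T,Y}.
size 0: {}; under {} C still reaches {K,L,M,S,T,Y} ∋ S.
{K}: C⊥S given {K} in G with C→· removed — back-door holds.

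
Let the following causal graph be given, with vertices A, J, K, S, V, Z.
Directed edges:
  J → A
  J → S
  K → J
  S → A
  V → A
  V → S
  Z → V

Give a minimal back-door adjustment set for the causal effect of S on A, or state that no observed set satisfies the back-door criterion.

desc(S)\{S}={A}; candidates ⊆ {J,K,V,Z}.
size 0: {}; under {} S still reaches {A,J,K,V,Z} ∋ A.
size 1: {J}, {K}, {V} …(+1); under {J} S still reaches {A,V,Z} ∋ A.
{J,V}: S⊥A given {J,V} in G with S→· removed — back-door holds.

S→A: minimal back-door set {J, V}.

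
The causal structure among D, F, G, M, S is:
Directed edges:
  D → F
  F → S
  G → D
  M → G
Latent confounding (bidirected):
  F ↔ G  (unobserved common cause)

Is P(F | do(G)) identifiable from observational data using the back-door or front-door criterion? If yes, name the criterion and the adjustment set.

desc(G)\{G}={D,F,S}; candidates ⊆ {M}.
G↔F: latent back-door arc(s) into G.
size 0: {}; under {} G still reaches {F,M,S} ∋ F.
size 1: {M}; under {M} G still reaches {F,S} ∋ F.
G↔F cannot be blocked by any observed set — no back-door set.
{D}: (i) intercepts every directed G→F path; (ii) no back-door G→{D}; (iii) {G} blocks every back-door {D}→F. Front-door holds.
P(F|do(G)) = Σ_{D} P(D|G) Σ_{G'} P(F|D,G')P(G').

P(F|do(G)): frontdoor, adjust for {D}.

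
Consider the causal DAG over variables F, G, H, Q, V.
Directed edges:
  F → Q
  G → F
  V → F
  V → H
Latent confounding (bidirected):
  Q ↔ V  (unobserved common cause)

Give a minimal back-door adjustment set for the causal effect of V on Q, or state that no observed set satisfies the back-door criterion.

V→Q: no observed back-door set.

desc(V)\{V}={F,H,Q}; candidates ⊆ {G}.
V↔Q: latent back-door arc(s) into V.
size 0: {}; under {} V still reaches {Q} ∋ Q.
size 1: {G}; under {G} V still reaches {Q} ∋ Q.
V↔Q cannot be blocked by any observed set — no back-door set.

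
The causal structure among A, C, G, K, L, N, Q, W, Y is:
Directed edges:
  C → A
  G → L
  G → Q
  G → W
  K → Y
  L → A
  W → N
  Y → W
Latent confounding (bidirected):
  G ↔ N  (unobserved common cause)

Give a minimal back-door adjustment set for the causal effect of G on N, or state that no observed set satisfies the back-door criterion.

G→N: no observed back-door set.

desc(G)\{G}={A,L,N,Q,W}; candidates ⊆ {C,K,Y}.
G↔N: latent back-door arc(s) into G.
size 0: {}; under {} G still reaches {N} ∋ N.
size 1: {C}, {K}, {Y}; under {C} G still reaches {N} ∋ N.
size 2: {C,K}, {C,Y}, {K,Y}; under {C,K} G still reaches {N} ∋ N.
G↔N cannot be blocked by any observed set — no back-door set.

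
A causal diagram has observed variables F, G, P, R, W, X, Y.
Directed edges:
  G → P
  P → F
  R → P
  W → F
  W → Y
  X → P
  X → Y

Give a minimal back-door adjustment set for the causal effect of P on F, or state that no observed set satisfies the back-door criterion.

desc(P)\{P}={F}; candidates ⊆ {G,R,W,X,Y}.
∅: P⊥F given ∅ in G with P→· removed — back-door holds.

P→F: minimal back-door set ∅.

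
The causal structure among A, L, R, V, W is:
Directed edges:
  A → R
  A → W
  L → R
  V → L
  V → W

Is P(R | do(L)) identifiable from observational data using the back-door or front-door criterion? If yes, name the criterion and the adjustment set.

desc(L)\{L}={R}; candidates ⊆ {A,V,W}.
∅: L⊥R given ∅ in G with L→· removed — back-door holds.
P(R|do(L)) = P(R|L) — no adjustment needed.

P(R|do(L)): backdoor, adjust for ∅.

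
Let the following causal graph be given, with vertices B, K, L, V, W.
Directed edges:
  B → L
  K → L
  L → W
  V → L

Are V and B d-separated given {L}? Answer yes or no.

Bayes-Ball from V | {L} reaches {B,K}.
B ∈ reach(V|{L}) ⇒ V ⊥̸ B | {L}.

No — V and B are d-connected given {L}.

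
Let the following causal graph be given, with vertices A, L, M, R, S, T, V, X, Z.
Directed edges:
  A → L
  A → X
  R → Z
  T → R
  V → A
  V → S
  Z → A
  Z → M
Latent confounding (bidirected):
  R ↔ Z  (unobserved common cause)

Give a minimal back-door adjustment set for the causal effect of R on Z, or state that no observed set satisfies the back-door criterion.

desc(R)\{R}={A,L,M,X,Z}; candidates ⊆ {S,T,V}.
R↔Z: latent back-door arc(s) into R.
size 0: {}; under {} R still reaches {A,L,M,T,X,Z} ∋ Z.
size 1: {S}, {T}, {V}; under {S} R still reaches {A,L,M,T,X,Z} ∋ Z.
size 2: {S,T}, {S,V}, {T,V}; under {S,T} R still reaches {A,L,M,X,Z} ∋ Z.
R↔Z cannot be blocked by any observed set — no back-door set.

R→Z: no observed back-door set.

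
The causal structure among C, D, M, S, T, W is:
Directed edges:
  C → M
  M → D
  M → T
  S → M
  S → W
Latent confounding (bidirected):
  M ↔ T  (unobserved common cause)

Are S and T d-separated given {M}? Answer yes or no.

No — S and T are d-connected given {M}.

Bayes-Ball from S | {M} reaches {C,T,W}.
T ∈ reach(S|{M}) ⇒ S ⊥̸ T | {M}.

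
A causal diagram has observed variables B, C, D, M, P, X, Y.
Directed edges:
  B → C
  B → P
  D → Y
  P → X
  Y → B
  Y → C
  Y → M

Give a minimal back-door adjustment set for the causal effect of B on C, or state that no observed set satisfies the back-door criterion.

B→C: minimal back-door set {Y}.

desc(B)\{B}={C,P,X}; candidates ⊆ {D,M,Y}.
size 0: {}; under {} B still reaches {C,D,M,Y} ∋ C.
{Y}: B⊥C given {Y} in G with B→· removed — back-door holds.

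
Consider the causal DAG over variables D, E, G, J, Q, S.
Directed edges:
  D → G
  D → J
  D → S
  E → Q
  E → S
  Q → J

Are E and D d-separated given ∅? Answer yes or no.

Bayes-Ball from E | ∅ reaches {J,Q,S}.
D ∉ reach(E|∅) ⇒ E ⊥ D | ∅.

Yes — E ⊥ D | ∅.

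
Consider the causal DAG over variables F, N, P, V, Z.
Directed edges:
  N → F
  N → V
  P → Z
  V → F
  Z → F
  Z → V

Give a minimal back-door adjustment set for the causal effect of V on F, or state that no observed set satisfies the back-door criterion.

desc(V)\{V}={F}; candidates ⊆ {N,P,Z}.
size 0: {}; under {} V still reaches {F,N,P,Z} ∋ F.
size 1: {N}, {P}, {Z}; under {N} V still reaches {F,P,Z} ∋ F.
{N,Z}: V⊥F given {N,Z} in G with V→· removed — back-door holds.

V→F: minimal back-door set {N, Z}.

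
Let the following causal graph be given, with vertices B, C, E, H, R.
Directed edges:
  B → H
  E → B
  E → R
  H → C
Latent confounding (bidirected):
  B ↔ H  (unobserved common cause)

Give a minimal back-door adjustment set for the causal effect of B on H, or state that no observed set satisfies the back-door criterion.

desc(B)\{B}={C,H}; candidates ⊆ {E,R}.
B↔H: latent back-door arc(s) into B.
size 0: {}; under {} B still reaches {C,E,H,R} ∋ H.
size 1: {E}, {R}; under {E} B still reaches {C,H} ∋ H.
size 2: {E,R}; under {E,R} B still reaches {C,H} ∋ H.
B↔H cannot be blocked by any observed set — no back-door set.

B→H: no observed back-door set.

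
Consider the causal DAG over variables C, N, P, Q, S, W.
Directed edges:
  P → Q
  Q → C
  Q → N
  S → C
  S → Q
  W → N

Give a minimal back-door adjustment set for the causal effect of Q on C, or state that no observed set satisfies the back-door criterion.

Q→C: minimal back-door set {S}.

desc(Q)\{Q}={C,N}; candidates ⊆ {P,S,W}.
size 0: {}; under {} Q still reaches {C,P,S} ∋ C.
{S}: Q⊥C given {S} in G with Q→· removed — back-door holds.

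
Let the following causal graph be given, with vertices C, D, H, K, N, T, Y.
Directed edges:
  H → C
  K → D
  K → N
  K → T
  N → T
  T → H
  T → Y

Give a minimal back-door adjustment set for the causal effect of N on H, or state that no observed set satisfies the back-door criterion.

N→H: minimal back-door set {K}.

desc(N)\{N}={C,H,T,Y}; candidates ⊆ {D,K}.
size 0: {}; under {} N still reaches {C,D,H,K,T,Y} ∋ H.
{K}: N⊥H given {K} in G with N→· removed — back-door holds.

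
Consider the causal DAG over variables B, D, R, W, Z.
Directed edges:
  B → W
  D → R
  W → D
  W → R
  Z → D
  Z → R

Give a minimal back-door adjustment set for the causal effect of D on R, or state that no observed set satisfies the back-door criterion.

D→R: minimal back-door set {W, Z}.

desc(D)\{D}={R}; candidates ⊆ {B,W,Z}.
size 0: {}; under {} D still reaches {B,R,W,Z} ∋ R.
size 1: {B}, {W}, {Z}; under {B} D still reaches {R,W,Z} ∋ R.
{W,Z}: D⊥R given {W,Z} in G with D→· removed — back-door holds.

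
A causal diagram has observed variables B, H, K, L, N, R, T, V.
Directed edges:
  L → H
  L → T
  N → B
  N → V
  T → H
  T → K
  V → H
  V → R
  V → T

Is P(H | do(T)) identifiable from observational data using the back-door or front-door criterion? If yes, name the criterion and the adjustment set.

desc(T)\{T}={H,K}; candidates ⊆ {B,L,N,R,V}.
size 0: {}; under {} T still reaches {B,H,L,N,R,V} ∋ H.
size 1: {B}, {L}, {N} …(+2); under {B} T still reaches {H,L,N,R,V} ∋ H.
{L,V}: T⊥H given {L,V} in G with T→· removed — back-door holds.
P(H|do(T)) = Σ_{L,V} P(H|T,L,V)·P(L,V).

P(H|do(T)): backdoor, adjust for {L, V}.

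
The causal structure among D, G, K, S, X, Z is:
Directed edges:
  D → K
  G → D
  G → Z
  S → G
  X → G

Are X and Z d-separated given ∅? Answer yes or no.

No — X and Z are d-connected given ∅.

Bayes-Ball from X | ∅ reaches {D,G,K,Z}.
Z ∈ reach(X|∅) ⇒ X ⊥̸ Z | ∅.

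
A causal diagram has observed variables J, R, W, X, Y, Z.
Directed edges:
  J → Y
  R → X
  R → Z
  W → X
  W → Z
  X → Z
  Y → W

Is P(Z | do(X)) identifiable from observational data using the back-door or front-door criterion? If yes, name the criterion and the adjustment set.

P(Z|do(X)): backdoor, adjust for {R, W}.

desc(X)\{X}={Z}; candidates ⊆ {J,R,W,Y}.
size 0: {}; under {} X still reaches {J,R,W,Y,Z} ∋ Z.
size 1: {J}, {R}, {W} …(+1); under {J} X still reaches {R,W,Y,Z} ∋ Z.
{R,W}: X⊥Z given {R,W} in G with X→· removed — back-door holds.
P(Z|do(X)) = Σ_{R,W} P(Z|X,R,W)·P(R,W).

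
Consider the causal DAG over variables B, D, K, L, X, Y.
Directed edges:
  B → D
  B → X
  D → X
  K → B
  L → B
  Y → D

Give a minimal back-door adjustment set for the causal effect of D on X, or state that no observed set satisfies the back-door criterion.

desc(D)\{D}={X}; candidates ⊆ {B,K,L,Y}.
size 0: {}; under {} D still reaches {B,K,L,X,Y} ∋ X.
{B}: D⊥X given {B} in G with D→· removed — back-door holds.

D→X: minimal back-door set {B}.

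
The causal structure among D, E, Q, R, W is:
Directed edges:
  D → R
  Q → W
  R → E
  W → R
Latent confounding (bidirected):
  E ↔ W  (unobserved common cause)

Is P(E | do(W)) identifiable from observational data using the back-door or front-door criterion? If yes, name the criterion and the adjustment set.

desc(W)\{W}={E,R}; candidates ⊆ {D,Q}.
W↔E: latent back-door arc(s) into W.
size 0: {}; under {} W still reaches {E,Q} ∋ E.
size 1: {D}, {Q}; under {D} W still reaches {E,Q} ∋ E.
size 2: {D,Q}; under {D,Q} W still reaches {E} ∋ E.
W↔E cannot be blocked by any observed set — no back-door set.
{R}: (i) intercepts every directed W→E path; (ii) no back-door W→{R}; (iii) {W} blocks every back-door {R}→E. Front-door holds.
P(E|do(W)) = Σ_{R} P(R|W) Σ_{W'} P(E|R,W')P(W').

P(E|do(W)): frontdoor, adjust for {R}.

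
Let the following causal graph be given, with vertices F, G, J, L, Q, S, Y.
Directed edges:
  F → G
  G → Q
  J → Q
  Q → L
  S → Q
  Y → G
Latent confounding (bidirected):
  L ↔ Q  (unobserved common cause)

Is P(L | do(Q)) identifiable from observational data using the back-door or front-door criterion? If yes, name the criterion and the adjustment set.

desc(Q)\{Q}={L}; candidates ⊆ {F,G,J,S,Y}.
Q↔L: latent back-door arc(s) into Q.
size 0: {}; under {} Q still reaches {F,G,J,L,S,Y} ∋ L.
size 1: {F}, {G}, {J} …(+2); under {F} Q still reaches {G,J,L,S,Y} ∋ L.
size 2: {F,G}, {F,J}, {F,S} …(+7); under {F,G} Q still reaches {J,L,S} ∋ L.
Q↔L cannot be blocked by any observed set — no back-door set.
No mediator lies on a directed Q→…→L path.
Neither criterion identifies P(L|do(Q)) in this graph.

P(L|do(Q)): not identifiable (no BD/FD set).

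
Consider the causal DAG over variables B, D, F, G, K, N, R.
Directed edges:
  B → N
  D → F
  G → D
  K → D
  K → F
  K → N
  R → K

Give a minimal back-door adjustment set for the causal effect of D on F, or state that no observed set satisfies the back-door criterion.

desc(D)\{D}={F}; candidates ⊆ {B,G,K,N,R}.
size 0: {}; under {} D still reaches {F,G,K,N,R} ∋ F.
{K}: D⊥F given {K} in G with D→· removed — back-door holds.

D→F: minimal back-door set {K}.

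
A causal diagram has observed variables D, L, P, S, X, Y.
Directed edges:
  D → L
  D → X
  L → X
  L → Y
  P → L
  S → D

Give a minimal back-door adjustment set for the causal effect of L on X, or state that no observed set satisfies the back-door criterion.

L→X: minimal back-door set {D}.

desc(L)\{L}={X,Y}; candidates ⊆ {D,P,S}.
size 0: {}; under {} L still reaches {D,P,S,X} ∋ X.
{D}: L⊥X given {D} in G with L→· removed — back-door holds.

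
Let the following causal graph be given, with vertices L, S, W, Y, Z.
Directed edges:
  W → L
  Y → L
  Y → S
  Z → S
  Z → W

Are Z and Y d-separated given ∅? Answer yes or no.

Yes — Z ⊥ Y | ∅.

Bayes-Ball from Z | ∅ reaches {L,S,W}.
Y ∉ reach(Z|∅) ⇒ Z ⊥ Y | ∅.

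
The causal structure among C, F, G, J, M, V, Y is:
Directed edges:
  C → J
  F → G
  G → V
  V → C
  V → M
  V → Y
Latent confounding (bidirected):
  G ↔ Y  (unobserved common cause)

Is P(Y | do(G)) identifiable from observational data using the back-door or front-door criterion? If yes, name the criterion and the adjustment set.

desc(G)\{G}={C,J,M,V,Y}; candidates ⊆ {F}.
G↔Y: latent back-door arc(s) into G.
size 0: {}; under {} G still reaches {F,Y} ∋ Y.
size 1: {F}; under {F} G still reaches {Y} ∋ Y.
G↔Y cannot be blocked by any observed set — no back-door set.
{V}: (i) intercepts every directed G→Y path; (ii) no back-door G→{V}; (iii) {G} blocks every back-door {V}→Y. Front-door holds.
P(Y|do(G)) = Σ_{V} P(V|G) Σ_{G'} P(Y|V,G')P(G').

P(Y|do(G)): frontdoor, adjust for {V}.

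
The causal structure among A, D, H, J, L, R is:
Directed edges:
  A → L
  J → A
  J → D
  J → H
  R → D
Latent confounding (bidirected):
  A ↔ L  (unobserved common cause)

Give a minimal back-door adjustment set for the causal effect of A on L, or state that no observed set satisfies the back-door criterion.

desc(A)\{A}={L}; candidates ⊆ {D,H,J,R}.
A↔L: latent back-door arc(s) into A.
size 0: {}; under {} A still reaches {D,H,J,L} ∋ L.
size 1: {D}, {H}, {J} …(+1); under {D} A still reaches {H,J,L,R} ∋ L.
size 2: {D,H}, {D,J}, {D,R} …(+3); under {D,H} A still reaches {J,L,R} ∋ L.
A↔L cannot be blocked by any observed set — no back-door set.

A→L: no observed back-door set.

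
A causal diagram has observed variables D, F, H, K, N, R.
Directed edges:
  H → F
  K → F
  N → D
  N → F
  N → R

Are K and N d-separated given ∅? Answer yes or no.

Yes — K ⊥ N | ∅.

Bayes-Ball from K | ∅ reaches {F}.
N ∉ reach(K|∅) ⇒ K ⊥ N | ∅.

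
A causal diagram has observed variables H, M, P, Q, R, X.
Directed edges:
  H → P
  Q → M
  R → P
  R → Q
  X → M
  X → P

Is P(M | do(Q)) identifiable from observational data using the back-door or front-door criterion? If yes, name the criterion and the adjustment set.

desc(Q)\{Q}={M}; candidates ⊆ {H,P,R,X}.
∅: Q⊥M given ∅ in G with Q→· removed — back-door holds.
P(M|do(Q)) = P(M|Q) — no adjustment needed.

P(M|do(Q)): backdoor, adjust for ∅.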